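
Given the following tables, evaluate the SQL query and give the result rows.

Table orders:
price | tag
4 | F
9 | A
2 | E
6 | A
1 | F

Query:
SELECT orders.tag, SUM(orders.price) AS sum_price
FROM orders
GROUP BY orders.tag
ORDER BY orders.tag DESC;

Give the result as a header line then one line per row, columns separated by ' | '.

== RESULT ==
orders.tag | sum_price
F | 5
E | 2
A | 15

Derivation:
After GROUP BY (3 rows):
orders.tag | sum_price
F | 5
A | 15
E | 2
After ORDER BY (3 rows):
orders.tag | sum_price
F | 5
E | 2
A | 15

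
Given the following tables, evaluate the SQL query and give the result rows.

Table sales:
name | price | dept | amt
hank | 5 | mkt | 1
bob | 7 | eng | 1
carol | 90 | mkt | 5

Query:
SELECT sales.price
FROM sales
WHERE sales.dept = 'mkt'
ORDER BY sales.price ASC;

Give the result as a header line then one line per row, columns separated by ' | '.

== RESULT ==
sales.price
5
90

Derivation:
After WHERE (2 rows):
sales.name | sales.price | sales.dept | sales.amt
hank | 5 | mkt | 1
carol | 90 | mkt | 5
After SELECT (2 rows):
sales.price
5
90
After ORDER BY (2 rows):
sales.price
5
90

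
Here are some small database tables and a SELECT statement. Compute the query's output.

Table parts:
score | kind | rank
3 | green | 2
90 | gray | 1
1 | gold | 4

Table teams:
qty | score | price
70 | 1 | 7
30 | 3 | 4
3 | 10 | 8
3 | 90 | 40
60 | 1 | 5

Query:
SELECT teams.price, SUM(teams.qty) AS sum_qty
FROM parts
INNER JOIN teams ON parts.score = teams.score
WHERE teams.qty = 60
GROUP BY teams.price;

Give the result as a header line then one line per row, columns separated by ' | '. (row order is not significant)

== RESULT ==
teams.price | sum_qty
5 | 60

Derivation:
After JOIN teams (4 rows):
parts.score | parts.kind | parts.rank | teams.qty | teams.score | teams.price
3 | green | 2 | 30 | 3 | 4
90 | gray | 1 | 3 | 90 | 40
1 | gold | 4 | 70 | 1 | 7
1 | gold | 4 | 60 | 1 | 5
After WHERE (1 rows):
parts.score | parts.kind | parts.rank | teams.qty | teams.score | teams.price
1 | gold | 4 | 60 | 1 | 5
After GROUP BY (1 rows):
teams.price | sum_qty
5 | 60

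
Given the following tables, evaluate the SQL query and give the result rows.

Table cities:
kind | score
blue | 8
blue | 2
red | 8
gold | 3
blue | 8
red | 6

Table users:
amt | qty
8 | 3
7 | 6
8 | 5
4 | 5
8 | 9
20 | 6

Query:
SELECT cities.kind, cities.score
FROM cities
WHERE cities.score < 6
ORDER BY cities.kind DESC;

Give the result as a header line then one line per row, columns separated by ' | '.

After WHERE (2 rows):
cities.kind | cities.score
blue | 2
gold | 3
After SELECT (2 rows):
cities.kind | cities.score
blue | 2
gold | 3
After ORDER BY (2 rows):
cities.kind | cities.score
gold | 3
blue | 2

== RESULT ==
cities.kind | cities.score
gold | 3
blue | 2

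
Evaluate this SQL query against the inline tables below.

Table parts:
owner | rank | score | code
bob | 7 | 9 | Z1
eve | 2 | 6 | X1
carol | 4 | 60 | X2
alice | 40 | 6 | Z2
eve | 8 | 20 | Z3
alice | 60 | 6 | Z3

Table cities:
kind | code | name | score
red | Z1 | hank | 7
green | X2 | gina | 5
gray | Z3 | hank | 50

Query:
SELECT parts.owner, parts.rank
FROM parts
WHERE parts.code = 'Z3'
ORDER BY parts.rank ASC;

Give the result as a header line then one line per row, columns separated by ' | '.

After WHERE (2 rows):
parts.owner | parts.rank | parts.score | parts.code
eve | 8 | 20 | Z3
alice | 60 | 6 | Z3
After SELECT (2 rows):
parts.owner | parts.rank
eve | 8
alice | 60
After ORDER BY (2 rows):
parts.owner | parts.rank
eve | 8
alice | 60

== RESULT ==
parts.owner | parts.rank
eve | 8
alice | 60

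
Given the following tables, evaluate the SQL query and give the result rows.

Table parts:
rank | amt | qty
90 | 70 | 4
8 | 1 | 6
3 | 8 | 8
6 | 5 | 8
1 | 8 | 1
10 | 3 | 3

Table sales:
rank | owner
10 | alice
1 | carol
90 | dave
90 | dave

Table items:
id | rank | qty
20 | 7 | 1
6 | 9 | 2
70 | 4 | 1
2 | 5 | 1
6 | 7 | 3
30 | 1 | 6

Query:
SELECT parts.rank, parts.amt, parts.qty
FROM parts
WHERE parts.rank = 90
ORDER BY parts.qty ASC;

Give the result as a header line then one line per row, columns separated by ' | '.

== RESULT ==
parts.rank | parts.amt | parts.qty
90 | 70 | 4

Derivation:
After WHERE (1 rows):
parts.rank | parts.amt | parts.qty
90 | 70 | 4
After SELECT (1 rows):
parts.rank | parts.amt | parts.qty
90 | 70 | 4
After ORDER BY (1 rows):
parts.rank | parts.amt | parts.qty
90 | 70 | 4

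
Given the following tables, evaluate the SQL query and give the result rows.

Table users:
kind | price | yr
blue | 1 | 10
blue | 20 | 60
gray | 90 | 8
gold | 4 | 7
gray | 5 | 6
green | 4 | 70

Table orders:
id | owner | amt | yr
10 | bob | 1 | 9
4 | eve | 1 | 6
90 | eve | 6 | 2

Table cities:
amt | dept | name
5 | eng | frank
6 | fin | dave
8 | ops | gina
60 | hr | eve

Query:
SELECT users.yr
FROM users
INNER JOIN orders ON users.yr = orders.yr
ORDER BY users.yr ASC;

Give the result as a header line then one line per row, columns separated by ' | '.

== RESULT ==
users.yr
6

Derivation:
After JOIN orders (1 rows):
users.kind | users.price | users.yr | orders.id | orders.owner | orders.amt | orders.yr
gray | 5 | 6 | 4 | eve | 1 | 6
After SELECT (1 rows):
users.yr
6
After ORDER BY (1 rows):
users.yr
6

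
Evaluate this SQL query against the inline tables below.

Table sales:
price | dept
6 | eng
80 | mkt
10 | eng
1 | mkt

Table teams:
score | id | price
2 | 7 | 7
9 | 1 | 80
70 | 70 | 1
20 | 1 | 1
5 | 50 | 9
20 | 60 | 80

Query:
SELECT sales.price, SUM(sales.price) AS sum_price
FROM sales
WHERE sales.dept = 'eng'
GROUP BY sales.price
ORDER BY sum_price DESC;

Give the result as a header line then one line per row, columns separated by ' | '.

== RESULT ==
sales.price | sum_price
10 | 10
6 | 6

Derivation:
After WHERE (2 rows):
sales.price | sales.dept
6 | eng
10 | eng
After GROUP BY (2 rows):
sales.price | sum_price
6 | 6
10 | 10
After ORDER BY (2 rows):
sales.price | sum_price
10 | 10
6 | 6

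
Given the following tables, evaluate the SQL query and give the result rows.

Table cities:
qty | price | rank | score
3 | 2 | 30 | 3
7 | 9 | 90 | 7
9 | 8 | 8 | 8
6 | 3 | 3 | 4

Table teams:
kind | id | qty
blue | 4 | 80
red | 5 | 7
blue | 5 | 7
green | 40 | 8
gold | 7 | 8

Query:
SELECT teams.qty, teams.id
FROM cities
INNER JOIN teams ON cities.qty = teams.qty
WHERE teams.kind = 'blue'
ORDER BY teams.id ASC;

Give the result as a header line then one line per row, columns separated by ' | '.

== RESULT ==
teams.qty | teams.id
7 | 5

Derivation:
After JOIN teams (2 rows):
cities.qty | cities.price | cities.rank | cities.score | teams.kind | teams.id | teams.qty
7 | 9 | 90 | 7 | red | 5 | 7
7 | 9 | 90 | 7 | blue | 5 | 7
After WHERE (1 rows):
cities.qty | cities.price | cities.rank | cities.score | teams.kind | teams.id | teams.qty
7 | 9 | 90 | 7 | blue | 5 | 7
After SELECT (1 rows):
teams.qty | teams.id
7 | 5
After ORDER BY (1 rows):
teams.qty | teams.id
7 | 5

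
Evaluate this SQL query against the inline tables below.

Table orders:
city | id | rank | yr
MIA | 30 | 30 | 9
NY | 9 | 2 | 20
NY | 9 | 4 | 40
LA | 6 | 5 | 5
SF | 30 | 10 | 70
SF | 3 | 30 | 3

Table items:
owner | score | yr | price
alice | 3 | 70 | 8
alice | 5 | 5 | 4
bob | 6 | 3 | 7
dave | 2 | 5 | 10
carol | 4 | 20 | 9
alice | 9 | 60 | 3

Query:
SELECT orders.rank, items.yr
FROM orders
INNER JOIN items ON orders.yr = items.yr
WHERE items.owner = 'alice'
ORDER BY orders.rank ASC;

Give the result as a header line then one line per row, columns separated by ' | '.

== RESULT ==
orders.rank | items.yr
5 | 5
10 | 70

Derivation:
After JOIN items (5 rows):
orders.city | orders.id | orders.rank | orders.yr | items.owner | items.score | items.yr | items.price
NY | 9 | 2 | 20 | carol | 4 | 20 | 9
LA | 6 | 5 | 5 | alice | 5 | 5 | 4
LA | 6 | 5 | 5 | dave | 2 | 5 | 10
SF | 30 | 10 | 70 | alice | 3 | 70 | 8
SF | 3 | 30 | 3 | bob | 6 | 3 | 7
After WHERE (2 rows):
orders.city | orders.id | orders.rank | orders.yr | items.owner | items.score | items.yr | items.price
LA | 6 | 5 | 5 | alice | 5 | 5 | 4
SF | 30 | 10 | 70 | alice | 3 | 70 | 8
After SELECT (2 rows):
orders.rank | items.yr
5 | 5
10 | 70
After ORDER BY (2 rows):
orders.rank | items.yr
5 | 5
10 | 70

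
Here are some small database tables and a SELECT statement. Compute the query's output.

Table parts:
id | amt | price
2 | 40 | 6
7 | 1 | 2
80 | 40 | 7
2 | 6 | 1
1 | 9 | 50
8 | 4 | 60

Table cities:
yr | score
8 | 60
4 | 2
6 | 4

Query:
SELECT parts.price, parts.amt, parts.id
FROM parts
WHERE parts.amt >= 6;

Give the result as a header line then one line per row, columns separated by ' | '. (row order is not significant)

== RESULT ==
parts.price | parts.amt | parts.id
6 | 40 | 2
7 | 40 | 80
1 | 6 | 2
50 | 9 | 1

Derivation:
After WHERE (4 rows):
parts.id | parts.amt | parts.price
2 | 40 | 6
80 | 40 | 7
2 | 6 | 1
1 | 9 | 50
After SELECT (4 rows):
parts.price | parts.amt | parts.id
6 | 40 | 2
7 | 40 | 80
1 | 6 | 2
50 | 9 | 1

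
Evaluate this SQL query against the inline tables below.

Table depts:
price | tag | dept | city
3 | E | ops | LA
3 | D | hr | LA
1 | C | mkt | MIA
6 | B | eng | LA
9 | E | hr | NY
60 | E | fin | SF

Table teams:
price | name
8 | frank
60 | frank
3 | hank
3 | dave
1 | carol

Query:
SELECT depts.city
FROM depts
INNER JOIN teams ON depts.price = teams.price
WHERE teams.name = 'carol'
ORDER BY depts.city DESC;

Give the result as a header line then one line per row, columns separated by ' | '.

== RESULT ==
depts.city
MIA

Derivation:
After JOIN teams (6 rows):
depts.price | depts.tag | depts.dept | depts.city | teams.price | teams.name
3 | E | ops | LA | 3 | hank
3 | E | ops | LA | 3 | dave
3 | D | hr | LA | 3 | hank
3 | D | hr | LA | 3 | dave
1 | C | mkt | MIA | 1 | carol
60 | E | fin | SF | 60 | frank
After WHERE (1 rows):
depts.price | depts.tag | depts.dept | depts.city | teams.price | teams.name
1 | C | mkt | MIA | 1 | carol
After SELECT (1 rows):
depts.city
MIA
After ORDER BY (1 rows):
depts.city
MIA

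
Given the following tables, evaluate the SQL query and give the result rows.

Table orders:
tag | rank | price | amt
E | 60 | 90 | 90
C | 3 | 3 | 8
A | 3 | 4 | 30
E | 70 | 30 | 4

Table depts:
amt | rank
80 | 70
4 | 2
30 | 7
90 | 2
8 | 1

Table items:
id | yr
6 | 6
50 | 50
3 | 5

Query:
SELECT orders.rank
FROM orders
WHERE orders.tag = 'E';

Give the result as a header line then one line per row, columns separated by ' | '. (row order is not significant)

== RESULT ==
orders.rank
60
70

Derivation:
After WHERE (2 rows):
orders.tag | orders.rank | orders.price | orders.amt
E | 60 | 90 | 90
E | 70 | 30 | 4
After SELECT (2 rows):
orders.rank
60
70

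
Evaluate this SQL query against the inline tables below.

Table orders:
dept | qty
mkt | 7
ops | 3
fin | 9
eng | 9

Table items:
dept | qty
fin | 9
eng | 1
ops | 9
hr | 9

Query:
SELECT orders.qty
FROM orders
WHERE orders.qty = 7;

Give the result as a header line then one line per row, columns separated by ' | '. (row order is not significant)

== RESULT ==
orders.qty
7

Derivation:
After WHERE (1 rows):
orders.dept | orders.qty
mkt | 7
After SELECT (1 rows):
orders.qty
7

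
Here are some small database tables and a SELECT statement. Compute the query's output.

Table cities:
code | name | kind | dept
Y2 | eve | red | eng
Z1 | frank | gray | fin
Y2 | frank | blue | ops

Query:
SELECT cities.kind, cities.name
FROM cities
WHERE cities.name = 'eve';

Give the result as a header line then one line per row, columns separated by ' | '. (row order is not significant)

== RESULT ==
cities.kind | cities.name
red | eve

Derivation:
After WHERE (1 rows):
cities.code | cities.name | cities.kind | cities.dept
Y2 | eve | red | eng
After SELECT (1 rows):
cities.kind | cities.name
red | eve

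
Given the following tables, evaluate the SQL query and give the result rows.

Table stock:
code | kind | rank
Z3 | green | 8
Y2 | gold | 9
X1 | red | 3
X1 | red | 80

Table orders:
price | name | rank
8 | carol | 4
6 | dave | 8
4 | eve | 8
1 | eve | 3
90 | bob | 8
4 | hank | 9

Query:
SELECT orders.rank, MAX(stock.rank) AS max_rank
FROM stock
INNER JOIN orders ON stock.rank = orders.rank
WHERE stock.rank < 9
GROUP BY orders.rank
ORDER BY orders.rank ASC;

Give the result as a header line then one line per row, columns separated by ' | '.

== RESULT ==
orders.rank | max_rank
3 | 3
8 | 8

Derivation:
After JOIN orders (5 rows):
stock.code | stock.kind | stock.rank | orders.price | orders.name | orders.rank
Z3 | green | 8 | 6 | dave | 8
Z3 | green | 8 | 4 | eve | 8
Z3 | green | 8 | 90 | bob | 8
Y2 | gold | 9 | 4 | hank | 9
X1 | red | 3 | 1 | eve | 3
After WHERE (4 rows):
stock.code | stock.kind | stock.rank | orders.price | orders.name | orders.rank
Z3 | green | 8 | 6 | dave | 8
Z3 | green | 8 | 4 | eve | 8
Z3 | green | 8 | 90 | bob | 8
X1 | red | 3 | 1 | eve | 3
After GROUP BY (2 rows):
orders.rank | max_rank
8 | 8
3 | 3
After ORDER BY (2 rows):
orders.rank | max_rank
3 | 3
8 | 8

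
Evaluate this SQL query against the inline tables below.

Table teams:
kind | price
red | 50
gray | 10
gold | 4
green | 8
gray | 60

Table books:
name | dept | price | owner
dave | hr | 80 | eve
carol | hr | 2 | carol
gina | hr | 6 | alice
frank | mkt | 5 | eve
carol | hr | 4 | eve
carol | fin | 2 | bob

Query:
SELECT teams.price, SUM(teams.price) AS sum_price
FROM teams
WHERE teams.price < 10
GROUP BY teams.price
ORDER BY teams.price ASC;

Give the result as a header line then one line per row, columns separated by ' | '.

== RESULT ==
teams.price | sum_price
4 | 4
8 | 8

Derivation:
After WHERE (2 rows):
teams.kind | teams.price
gold | 4
green | 8
After GROUP BY (2 rows):
teams.price | sum_price
4 | 4
8 | 8
After ORDER BY (2 rows):
teams.price | sum_price
4 | 4
8 | 8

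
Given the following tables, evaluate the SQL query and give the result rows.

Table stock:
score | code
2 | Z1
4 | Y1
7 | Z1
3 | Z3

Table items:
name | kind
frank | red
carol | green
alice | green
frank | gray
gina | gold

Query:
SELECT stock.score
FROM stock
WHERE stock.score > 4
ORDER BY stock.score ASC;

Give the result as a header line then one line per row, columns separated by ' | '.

== RESULT ==
stock.score
7

Derivation:
After WHERE (1 rows):
stock.score | stock.code
7 | Z1
After SELECT (1 rows):
stock.score
7
After ORDER BY (1 rows):
stock.score
7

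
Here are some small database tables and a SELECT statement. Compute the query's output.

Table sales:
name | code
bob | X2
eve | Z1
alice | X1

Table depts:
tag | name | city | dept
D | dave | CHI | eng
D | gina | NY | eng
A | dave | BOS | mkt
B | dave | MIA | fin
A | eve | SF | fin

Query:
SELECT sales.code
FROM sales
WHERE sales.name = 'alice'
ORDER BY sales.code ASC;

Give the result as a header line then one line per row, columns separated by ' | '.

== RESULT ==
sales.code
X1

Derivation:
After WHERE (1 rows):
sales.name | sales.code
alice | X1
After SELECT (1 rows):
sales.code
X1
After ORDER BY (1 rows):
sales.code
X1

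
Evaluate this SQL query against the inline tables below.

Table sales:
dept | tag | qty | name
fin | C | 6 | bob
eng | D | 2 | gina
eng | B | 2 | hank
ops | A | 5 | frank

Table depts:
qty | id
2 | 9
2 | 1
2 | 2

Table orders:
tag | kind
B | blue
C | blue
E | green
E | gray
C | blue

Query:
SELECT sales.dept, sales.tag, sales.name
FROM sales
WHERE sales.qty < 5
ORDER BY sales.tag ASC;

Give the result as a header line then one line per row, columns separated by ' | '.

After WHERE (2 rows):
sales.dept | sales.tag | sales.qty | sales.name
eng | D | 2 | gina
eng | B | 2 | hank
After SELECT (2 rows):
sales.dept | sales.tag | sales.name
eng | D | gina
eng | B | hank
After ORDER BY (2 rows):
sales.dept | sales.tag | sales.name
eng | B | hank
eng | D | gina

== RESULT ==
sales.dept | sales.tag | sales.name
eng | B | hank
eng | D | gina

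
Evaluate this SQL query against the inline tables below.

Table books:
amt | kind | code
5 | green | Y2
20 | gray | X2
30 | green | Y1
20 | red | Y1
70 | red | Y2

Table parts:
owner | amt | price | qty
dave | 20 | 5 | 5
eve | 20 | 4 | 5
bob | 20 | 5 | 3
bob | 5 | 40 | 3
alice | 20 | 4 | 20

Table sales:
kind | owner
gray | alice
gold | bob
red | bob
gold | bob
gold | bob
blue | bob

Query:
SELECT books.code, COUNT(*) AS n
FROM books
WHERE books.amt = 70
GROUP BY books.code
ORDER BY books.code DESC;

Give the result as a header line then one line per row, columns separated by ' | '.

== RESULT ==
books.code | n
Y2 | 1

Derivation:
After WHERE (1 rows):
books.amt | books.kind | books.code
70 | red | Y2
After GROUP BY (1 rows):
books.code | n
Y2 | 1
After ORDER BY (1 rows):
books.code | n
Y2 | 1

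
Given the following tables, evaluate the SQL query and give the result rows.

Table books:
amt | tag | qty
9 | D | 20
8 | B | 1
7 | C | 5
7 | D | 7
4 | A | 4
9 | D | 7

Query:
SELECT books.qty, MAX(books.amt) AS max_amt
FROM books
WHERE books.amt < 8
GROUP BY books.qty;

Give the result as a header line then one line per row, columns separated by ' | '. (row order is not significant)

After WHERE (3 rows):
books.amt | books.tag | books.qty
7 | C | 5
7 | D | 7
4 | A | 4
After GROUP BY (3 rows):
books.qty | max_amt
5 | 7
7 | 7
4 | 4

== RESULT ==
books.qty | max_amt
5 | 7
7 | 7
4 | 4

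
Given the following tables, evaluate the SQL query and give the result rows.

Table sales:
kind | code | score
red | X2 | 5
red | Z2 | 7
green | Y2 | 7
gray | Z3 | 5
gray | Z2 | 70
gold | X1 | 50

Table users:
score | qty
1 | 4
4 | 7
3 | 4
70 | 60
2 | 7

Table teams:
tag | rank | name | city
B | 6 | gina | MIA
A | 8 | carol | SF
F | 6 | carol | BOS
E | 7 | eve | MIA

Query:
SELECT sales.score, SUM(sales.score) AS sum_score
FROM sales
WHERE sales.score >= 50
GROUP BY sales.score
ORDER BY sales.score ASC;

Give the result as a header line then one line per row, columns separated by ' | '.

After WHERE (2 rows):
sales.kind | sales.code | sales.score
gray | Z2 | 70
gold | X1 | 50
After GROUP BY (2 rows):
sales.score | sum_score
70 | 70
50 | 50
After ORDER BY (2 rows):
sales.score | sum_score
50 | 50
70 | 70

== RESULT ==
sales.score | sum_score
50 | 50
70 | 70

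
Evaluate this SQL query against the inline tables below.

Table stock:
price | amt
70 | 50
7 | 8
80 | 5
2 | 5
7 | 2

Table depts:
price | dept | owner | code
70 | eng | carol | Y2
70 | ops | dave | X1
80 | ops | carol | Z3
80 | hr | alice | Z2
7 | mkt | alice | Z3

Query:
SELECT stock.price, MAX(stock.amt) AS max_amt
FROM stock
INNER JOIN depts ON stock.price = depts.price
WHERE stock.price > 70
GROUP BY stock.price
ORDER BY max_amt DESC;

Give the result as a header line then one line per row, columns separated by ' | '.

== RESULT ==
stock.price | max_amt
80 | 5

Derivation:
After JOIN depts (6 rows):
stock.price | stock.amt | depts.price | depts.dept | depts.owner | depts.code
70 | 50 | 70 | eng | carol | Y2
70 | 50 | 70 | ops | dave | X1
7 | 8 | 7 | mkt | alice | Z3
80 | 5 | 80 | ops | carol | Z3
80 | 5 | 80 | hr | alice | Z2
7 | 2 | 7 | mkt | alice | Z3
After WHERE (2 rows):
stock.price | stock.amt | depts.price | depts.dept | depts.owner | depts.code
80 | 5 | 80 | ops | carol | Z3
80 | 5 | 80 | hr | alice | Z2
After GROUP BY (1 rows):
stock.price | max_amt
80 | 5
After ORDER BY (1 rows):
stock.price | max_amt
80 | 5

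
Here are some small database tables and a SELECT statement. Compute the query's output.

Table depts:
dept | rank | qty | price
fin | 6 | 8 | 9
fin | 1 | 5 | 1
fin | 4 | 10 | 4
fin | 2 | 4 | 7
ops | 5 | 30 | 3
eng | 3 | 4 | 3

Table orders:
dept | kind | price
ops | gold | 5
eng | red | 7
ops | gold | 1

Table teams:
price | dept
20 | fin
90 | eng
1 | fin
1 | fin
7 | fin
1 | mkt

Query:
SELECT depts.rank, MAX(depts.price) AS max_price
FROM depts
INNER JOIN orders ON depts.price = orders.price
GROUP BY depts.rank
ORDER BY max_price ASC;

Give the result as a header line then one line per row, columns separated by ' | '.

After JOIN orders (2 rows):
depts.dept | depts.rank | depts.qty | depts.price | orders.dept | orders.kind | orders.price
fin | 1 | 5 | 1 | ops | gold | 1
fin | 2 | 4 | 7 | eng | red | 7
After GROUP BY (2 rows):
depts.rank | max_price
1 | 1
2 | 7
After ORDER BY (2 rows):
depts.rank | max_price
1 | 1
2 | 7

== RESULT ==
depts.rank | max_price
1 | 1
2 | 7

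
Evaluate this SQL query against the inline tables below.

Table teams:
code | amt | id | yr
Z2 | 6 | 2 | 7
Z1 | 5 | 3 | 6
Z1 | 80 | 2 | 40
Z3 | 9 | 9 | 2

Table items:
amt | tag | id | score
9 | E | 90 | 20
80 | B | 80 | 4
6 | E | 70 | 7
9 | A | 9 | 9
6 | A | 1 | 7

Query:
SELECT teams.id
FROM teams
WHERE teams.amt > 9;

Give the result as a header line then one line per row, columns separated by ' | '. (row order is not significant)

== RESULT ==
teams.id
2

Derivation:
After WHERE (1 rows):
teams.code | teams.amt | teams.id | teams.yr
Z1 | 80 | 2 | 40
After SELECT (1 rows):
teams.id
2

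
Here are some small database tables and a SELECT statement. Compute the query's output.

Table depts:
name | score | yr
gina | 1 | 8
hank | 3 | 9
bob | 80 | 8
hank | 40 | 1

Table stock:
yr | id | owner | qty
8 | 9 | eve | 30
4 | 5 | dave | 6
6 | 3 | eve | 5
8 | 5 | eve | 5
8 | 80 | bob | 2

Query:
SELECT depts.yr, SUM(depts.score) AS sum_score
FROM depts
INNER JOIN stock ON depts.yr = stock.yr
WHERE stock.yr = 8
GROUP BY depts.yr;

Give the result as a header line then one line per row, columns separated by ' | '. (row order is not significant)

== RESULT ==
depts.yr | sum_score
8 | 243

Derivation:
After JOIN stock (6 rows):
depts.name | depts.score | depts.yr | stock.yr | stock.id | stock.owner | stock.qty
gina | 1 | 8 | 8 | 9 | eve | 30
gina | 1 | 8 | 8 | 5 | eve | 5
gina | 1 | 8 | 8 | 80 | bob | 2
bob | 80 | 8 | 8 | 9 | eve | 30
bob | 80 | 8 | 8 | 5 | eve | 5
bob | 80 | 8 | 8 | 80 | bob | 2
After WHERE (6 rows):
depts.name | depts.score | depts.yr | stock.yr | stock.id | stock.owner | stock.qty
gina | 1 | 8 | 8 | 9 | eve | 30
gina | 1 | 8 | 8 | 5 | eve | 5
gina | 1 | 8 | 8 | 80 | bob | 2
bob | 80 | 8 | 8 | 9 | eve | 30
bob | 80 | 8 | 8 | 5 | eve | 5
bob | 80 | 8 | 8 | 80 | bob | 2
After GROUP BY (1 rows):
depts.yr | sum_score
8 | 243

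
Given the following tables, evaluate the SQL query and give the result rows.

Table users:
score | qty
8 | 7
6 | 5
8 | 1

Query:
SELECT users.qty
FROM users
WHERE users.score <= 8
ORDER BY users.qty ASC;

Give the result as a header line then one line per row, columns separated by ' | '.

== RESULT ==
users.qty
1
5
7

Derivation:
After WHERE (3 rows):
users.score | users.qty
8 | 7
6 | 5
8 | 1
After SELECT (3 rows):
users.qty
7
5
1
After ORDER BY (3 rows):
users.qty
1
5
7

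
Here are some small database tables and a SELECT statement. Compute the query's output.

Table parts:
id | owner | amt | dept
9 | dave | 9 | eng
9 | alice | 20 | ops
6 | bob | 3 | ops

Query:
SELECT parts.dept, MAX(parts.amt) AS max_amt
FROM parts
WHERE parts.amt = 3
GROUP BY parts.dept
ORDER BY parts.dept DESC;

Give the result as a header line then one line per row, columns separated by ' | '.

== RESULT ==
parts.dept | max_amt
ops | 3

Derivation:
After WHERE (1 rows):
parts.id | parts.owner | parts.amt | parts.dept
6 | bob | 3 | ops
After GROUP BY (1 rows):
parts.dept | max_amt
ops | 3
After ORDER BY (1 rows):
parts.dept | max_amt
ops | 3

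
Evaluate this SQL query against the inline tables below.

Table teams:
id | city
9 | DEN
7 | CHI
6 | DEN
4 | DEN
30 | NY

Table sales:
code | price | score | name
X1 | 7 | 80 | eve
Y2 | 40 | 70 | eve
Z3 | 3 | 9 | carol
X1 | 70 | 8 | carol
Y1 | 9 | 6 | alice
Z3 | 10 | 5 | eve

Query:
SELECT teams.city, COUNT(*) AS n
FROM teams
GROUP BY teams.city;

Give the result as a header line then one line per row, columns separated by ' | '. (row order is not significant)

== RESULT ==
teams.city | n
DEN | 3
CHI | 1
NY | 1

Derivation:
After GROUP BY (3 rows):
teams.city | n
DEN | 3
CHI | 1
NY | 1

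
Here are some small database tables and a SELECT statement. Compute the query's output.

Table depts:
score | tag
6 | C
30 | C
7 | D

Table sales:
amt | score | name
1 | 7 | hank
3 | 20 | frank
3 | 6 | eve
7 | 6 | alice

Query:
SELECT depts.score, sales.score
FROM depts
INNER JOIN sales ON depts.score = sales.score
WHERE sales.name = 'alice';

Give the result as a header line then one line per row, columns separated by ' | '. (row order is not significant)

== RESULT ==
depts.score | sales.score
6 | 6

Derivation:
After JOIN sales (3 rows):
depts.score | depts.tag | sales.amt | sales.score | sales.name
6 | C | 3 | 6 | eve
6 | C | 7 | 6 | alice
7 | D | 1 | 7 | hank
After WHERE (1 rows):
depts.score | depts.tag | sales.amt | sales.score | sales.name
6 | C | 7 | 6 | alice
After SELECT (1 rows):
depts.score | sales.score
6 | 6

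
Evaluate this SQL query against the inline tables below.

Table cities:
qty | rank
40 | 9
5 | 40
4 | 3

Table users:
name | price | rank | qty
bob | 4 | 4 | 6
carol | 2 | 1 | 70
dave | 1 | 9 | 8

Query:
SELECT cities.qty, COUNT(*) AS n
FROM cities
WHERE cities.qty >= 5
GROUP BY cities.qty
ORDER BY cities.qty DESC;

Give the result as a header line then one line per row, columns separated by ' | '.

== RESULT ==
cities.qty | n
40 | 1
5 | 1

Derivation:
After WHERE (2 rows):
cities.qty | cities.rank
40 | 9
5 | 40
After GROUP BY (2 rows):
cities.qty | n
40 | 1
5 | 1
After ORDER BY (2 rows):
cities.qty | n
40 | 1
5 | 1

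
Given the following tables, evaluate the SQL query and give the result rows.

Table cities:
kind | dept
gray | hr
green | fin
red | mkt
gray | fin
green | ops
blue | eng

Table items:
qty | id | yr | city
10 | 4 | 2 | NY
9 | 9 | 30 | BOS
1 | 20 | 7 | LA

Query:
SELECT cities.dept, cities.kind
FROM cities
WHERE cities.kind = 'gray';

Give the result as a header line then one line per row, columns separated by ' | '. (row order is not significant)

== RESULT ==
cities.dept | cities.kind
hr | gray
fin | gray

Derivation:
After WHERE (2 rows):
cities.kind | cities.dept
gray | hr
gray | fin
After SELECT (2 rows):
cities.dept | cities.kind
hr | gray
fin | gray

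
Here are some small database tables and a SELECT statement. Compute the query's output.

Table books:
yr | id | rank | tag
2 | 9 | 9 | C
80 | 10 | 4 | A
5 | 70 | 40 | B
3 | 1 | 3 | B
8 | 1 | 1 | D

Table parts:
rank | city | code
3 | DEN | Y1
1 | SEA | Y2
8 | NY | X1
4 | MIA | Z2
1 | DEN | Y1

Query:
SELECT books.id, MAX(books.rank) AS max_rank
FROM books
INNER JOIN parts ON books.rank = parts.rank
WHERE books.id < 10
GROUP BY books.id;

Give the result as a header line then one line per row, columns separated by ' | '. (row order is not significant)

After JOIN parts (4 rows):
books.yr | books.id | books.rank | books.tag | parts.rank | parts.city | parts.code
80 | 10 | 4 | A | 4 | MIA | Z2
3 | 1 | 3 | B | 3 | DEN | Y1
8 | 1 | 1 | D | 1 | SEA | Y2
8 | 1 | 1 | D | 1 | DEN | Y1
After WHERE (3 rows):
books.yr | books.id | books.rank | books.tag | parts.rank | parts.city | parts.code
3 | 1 | 3 | B | 3 | DEN | Y1
8 | 1 | 1 | D | 1 | SEA | Y2
8 | 1 | 1 | D | 1 | DEN | Y1
After GROUP BY (1 rows):
books.id | max_rank
1 | 3

== RESULT ==
books.id | max_rank
1 | 3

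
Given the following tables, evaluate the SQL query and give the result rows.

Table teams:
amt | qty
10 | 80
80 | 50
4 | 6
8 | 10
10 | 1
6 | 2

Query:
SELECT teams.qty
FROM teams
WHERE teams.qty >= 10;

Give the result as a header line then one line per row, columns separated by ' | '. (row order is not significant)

== RESULT ==
teams.qty
80
50
10

Derivation:
After WHERE (3 rows):
teams.amt | teams.qty
10 | 80
80 | 50
8 | 10
After SELECT (3 rows):
teams.qty
80
50
10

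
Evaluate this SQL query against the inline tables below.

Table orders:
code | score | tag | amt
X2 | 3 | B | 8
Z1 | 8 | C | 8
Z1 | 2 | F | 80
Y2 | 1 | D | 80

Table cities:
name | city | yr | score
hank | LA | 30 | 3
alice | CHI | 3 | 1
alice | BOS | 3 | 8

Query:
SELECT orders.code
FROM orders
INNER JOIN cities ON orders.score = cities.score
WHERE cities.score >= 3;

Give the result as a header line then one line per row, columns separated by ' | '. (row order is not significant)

== RESULT ==
orders.code
X2
Z1

Derivation:
After JOIN cities (3 rows):
orders.code | orders.score | orders.tag | orders.amt | cities.name | cities.city | cities.yr | cities.score
X2 | 3 | B | 8 | hank | LA | 30 | 3
Z1 | 8 | C | 8 | alice | BOS | 3 | 8
Y2 | 1 | D | 80 | alice | CHI | 3 | 1
After WHERE (2 rows):
orders.code | orders.score | orders.tag | orders.amt | cities.name | cities.city | cities.yr | cities.score
X2 | 3 | B | 8 | hank | LA | 30 | 3
Z1 | 8 | C | 8 | alice | BOS | 3 | 8
After SELECT (2 rows):
orders.code
X2
Z1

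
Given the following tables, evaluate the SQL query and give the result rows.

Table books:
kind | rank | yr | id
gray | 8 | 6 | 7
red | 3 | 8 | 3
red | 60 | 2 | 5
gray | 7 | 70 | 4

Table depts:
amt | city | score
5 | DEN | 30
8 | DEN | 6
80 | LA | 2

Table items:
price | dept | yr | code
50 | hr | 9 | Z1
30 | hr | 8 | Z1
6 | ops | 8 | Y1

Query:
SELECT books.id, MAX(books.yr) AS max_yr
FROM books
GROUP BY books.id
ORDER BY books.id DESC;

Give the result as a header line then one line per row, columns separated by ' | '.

== RESULT ==
books.id | max_yr
7 | 6
5 | 2
4 | 70
3 | 8

Derivation:
After GROUP BY (4 rows):
books.id | max_yr
7 | 6
3 | 8
5 | 2
4 | 70
After ORDER BY (4 rows):
books.id | max_yr
7 | 6
5 | 2
4 | 70
3 | 8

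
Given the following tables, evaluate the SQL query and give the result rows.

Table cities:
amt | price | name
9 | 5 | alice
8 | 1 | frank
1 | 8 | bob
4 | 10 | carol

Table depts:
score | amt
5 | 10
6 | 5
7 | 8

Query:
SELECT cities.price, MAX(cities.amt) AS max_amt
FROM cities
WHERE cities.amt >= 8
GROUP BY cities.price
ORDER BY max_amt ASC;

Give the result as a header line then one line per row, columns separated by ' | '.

After WHERE (2 rows):
cities.amt | cities.price | cities.name
9 | 5 | alice
8 | 1 | frank
After GROUP BY (2 rows):
cities.price | max_amt
5 | 9
1 | 8
After ORDER BY (2 rows):
cities.price | max_amt
1 | 8
5 | 9

== RESULT ==
cities.price | max_amt
1 | 8
5 | 9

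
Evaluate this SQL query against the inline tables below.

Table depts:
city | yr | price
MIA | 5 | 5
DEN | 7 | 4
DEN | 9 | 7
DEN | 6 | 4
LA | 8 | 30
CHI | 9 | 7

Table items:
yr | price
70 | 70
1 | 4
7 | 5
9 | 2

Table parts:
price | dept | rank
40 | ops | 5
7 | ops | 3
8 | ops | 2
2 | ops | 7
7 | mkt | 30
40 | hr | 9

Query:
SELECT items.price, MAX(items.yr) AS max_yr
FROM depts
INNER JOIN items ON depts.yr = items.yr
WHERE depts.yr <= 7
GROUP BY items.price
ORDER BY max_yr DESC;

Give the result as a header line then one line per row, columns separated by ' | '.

== RESULT ==
items.price | max_yr
5 | 7

Derivation:
After JOIN items (3 rows):
depts.city | depts.yr | depts.price | items.yr | items.price
DEN | 7 | 4 | 7 | 5
DEN | 9 | 7 | 9 | 2
CHI | 9 | 7 | 9 | 2
After WHERE (1 rows):
depts.city | depts.yr | depts.price | items.yr | items.price
DEN | 7 | 4 | 7 | 5
After GROUP BY (1 rows):
items.price | max_yr
5 | 7
After ORDER BY (1 rows):
items.price | max_yr
5 | 7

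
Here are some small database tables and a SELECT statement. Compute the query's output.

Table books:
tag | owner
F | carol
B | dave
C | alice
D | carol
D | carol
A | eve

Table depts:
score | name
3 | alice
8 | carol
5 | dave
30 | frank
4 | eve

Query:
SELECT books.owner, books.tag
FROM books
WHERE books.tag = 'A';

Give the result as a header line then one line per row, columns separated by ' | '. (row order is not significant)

After WHERE (1 rows):
books.tag | books.owner
A | eve
After SELECT (1 rows):
books.owner | books.tag
eve | A

== RESULT ==
books.owner | books.tag
eve | A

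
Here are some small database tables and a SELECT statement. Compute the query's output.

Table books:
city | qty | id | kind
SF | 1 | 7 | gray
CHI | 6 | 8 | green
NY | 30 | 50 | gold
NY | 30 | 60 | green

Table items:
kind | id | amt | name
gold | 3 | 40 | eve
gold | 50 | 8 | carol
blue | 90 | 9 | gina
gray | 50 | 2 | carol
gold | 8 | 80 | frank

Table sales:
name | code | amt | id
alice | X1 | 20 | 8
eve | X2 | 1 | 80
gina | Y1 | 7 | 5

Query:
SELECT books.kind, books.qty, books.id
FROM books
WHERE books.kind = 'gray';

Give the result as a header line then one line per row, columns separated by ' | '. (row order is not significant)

== RESULT ==
books.kind | books.qty | books.id
gray | 1 | 7

Derivation:
After WHERE (1 rows):
books.city | books.qty | books.id | books.kind
SF | 1 | 7 | gray
After SELECT (1 rows):
books.kind | books.qty | books.id
gray | 1 | 7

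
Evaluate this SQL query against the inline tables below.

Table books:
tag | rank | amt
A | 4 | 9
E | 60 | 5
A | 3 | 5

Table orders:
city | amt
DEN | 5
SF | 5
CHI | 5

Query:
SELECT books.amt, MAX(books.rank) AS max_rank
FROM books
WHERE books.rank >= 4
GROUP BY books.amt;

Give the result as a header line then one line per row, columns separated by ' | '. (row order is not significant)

== RESULT ==
books.amt | max_rank
9 | 4
5 | 60

Derivation:
After WHERE (2 rows):
books.tag | books.rank | books.amt
A | 4 | 9
E | 60 | 5
After GROUP BY (2 rows):
books.amt | max_rank
9 | 4
5 | 60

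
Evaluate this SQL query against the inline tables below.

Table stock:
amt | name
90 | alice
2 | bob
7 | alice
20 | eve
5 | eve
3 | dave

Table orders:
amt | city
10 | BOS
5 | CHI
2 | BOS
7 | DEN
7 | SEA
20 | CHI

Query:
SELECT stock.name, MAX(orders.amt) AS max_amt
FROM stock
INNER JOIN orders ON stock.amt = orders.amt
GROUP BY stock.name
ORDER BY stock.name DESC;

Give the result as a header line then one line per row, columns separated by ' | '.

== RESULT ==
stock.name | max_amt
eve | 20
bob | 2
alice | 7

Derivation:
After JOIN orders (5 rows):
stock.amt | stock.name | orders.amt | orders.city
2 | bob | 2 | BOS
7 | alice | 7 | DEN
7 | alice | 7 | SEA
20 | eve | 20 | CHI
5 | eve | 5 | CHI
After GROUP BY (3 rows):
stock.name | max_amt
bob | 2
alice | 7
eve | 20
After ORDER BY (3 rows):
stock.name | max_amt
eve | 20
bob | 2
alice | 7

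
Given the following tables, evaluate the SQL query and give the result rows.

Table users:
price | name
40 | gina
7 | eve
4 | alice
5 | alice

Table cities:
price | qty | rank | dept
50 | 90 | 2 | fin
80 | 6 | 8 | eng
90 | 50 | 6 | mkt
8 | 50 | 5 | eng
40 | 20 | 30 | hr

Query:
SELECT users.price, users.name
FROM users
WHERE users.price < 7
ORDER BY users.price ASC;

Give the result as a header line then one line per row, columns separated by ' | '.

After WHERE (2 rows):
users.price | users.name
4 | alice
5 | alice
After SELECT (2 rows):
users.price | users.name
4 | alice
5 | alice
After ORDER BY (2 rows):
users.price | users.name
4 | alice
5 | alice

== RESULT ==
users.price | users.name
4 | alice
5 | alice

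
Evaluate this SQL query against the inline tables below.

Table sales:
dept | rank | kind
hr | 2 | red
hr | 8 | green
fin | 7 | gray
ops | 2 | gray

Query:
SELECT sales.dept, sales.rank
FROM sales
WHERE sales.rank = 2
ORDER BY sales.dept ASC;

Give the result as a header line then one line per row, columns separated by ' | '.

== RESULT ==
sales.dept | sales.rank
hr | 2
ops | 2

Derivation:
After WHERE (2 rows):
sales.dept | sales.rank | sales.kind
hr | 2 | red
ops | 2 | gray
After SELECT (2 rows):
sales.dept | sales.rank
hr | 2
ops | 2
After ORDER BY (2 rows):
sales.dept | sales.rank
hr | 2
ops | 2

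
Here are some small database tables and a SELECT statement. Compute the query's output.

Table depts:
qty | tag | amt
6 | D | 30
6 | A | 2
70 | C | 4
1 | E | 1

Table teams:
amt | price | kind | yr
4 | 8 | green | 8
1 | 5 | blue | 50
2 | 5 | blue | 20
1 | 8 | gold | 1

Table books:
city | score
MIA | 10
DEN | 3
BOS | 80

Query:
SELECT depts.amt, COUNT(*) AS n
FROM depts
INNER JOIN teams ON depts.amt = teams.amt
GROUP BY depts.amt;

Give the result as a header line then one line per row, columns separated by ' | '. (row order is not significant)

After JOIN teams (4 rows):
depts.qty | depts.tag | depts.amt | teams.amt | teams.price | teams.kind | teams.yr
6 | A | 2 | 2 | 5 | blue | 20
70 | C | 4 | 4 | 8 | green | 8
1 | E | 1 | 1 | 5 | blue | 50
1 | E | 1 | 1 | 8 | gold | 1
After GROUP BY (3 rows):
depts.amt | n
2 | 1
4 | 1
1 | 2

== RESULT ==
depts.amt | n
2 | 1
4 | 1
1 | 2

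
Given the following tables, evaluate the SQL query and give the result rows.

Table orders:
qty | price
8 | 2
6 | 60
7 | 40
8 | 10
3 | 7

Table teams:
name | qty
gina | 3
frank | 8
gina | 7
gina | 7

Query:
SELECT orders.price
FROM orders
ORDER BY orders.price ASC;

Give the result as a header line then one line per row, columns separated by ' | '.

After SELECT (5 rows):
orders.price
2
60
40
10
7
After ORDER BY (5 rows):
orders.price
2
7
10
40
60

== RESULT ==
orders.price
2
7
10
40
60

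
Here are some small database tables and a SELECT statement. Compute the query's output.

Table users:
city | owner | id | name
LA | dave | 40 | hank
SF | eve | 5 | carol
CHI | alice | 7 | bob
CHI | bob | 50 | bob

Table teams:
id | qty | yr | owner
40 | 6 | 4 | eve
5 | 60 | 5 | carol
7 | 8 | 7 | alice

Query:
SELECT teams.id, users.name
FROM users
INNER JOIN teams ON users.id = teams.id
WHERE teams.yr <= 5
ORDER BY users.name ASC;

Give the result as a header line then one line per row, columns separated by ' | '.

== RESULT ==
teams.id | users.name
5 | carol
40 | hank

Derivation:
After JOIN teams (3 rows):
users.city | users.owner | users.id | users.name | teams.id | teams.qty | teams.yr | teams.owner
LA | dave | 40 | hank | 40 | 6 | 4 | eve
SF | eve | 5 | carol | 5 | 60 | 5 | carol
CHI | alice | 7 | bob | 7 | 8 | 7 | alice
After WHERE (2 rows):
users.city | users.owner | users.id | users.name | teams.id | teams.qty | teams.yr | teams.owner
LA | dave | 40 | hank | 40 | 6 | 4 | eve
SF | eve | 5 | carol | 5 | 60 | 5 | carol
After SELECT (2 rows):
teams.id | users.name
40 | hank
5 | carol
After ORDER BY (2 rows):
teams.id | users.name
5 | carol
40 | hank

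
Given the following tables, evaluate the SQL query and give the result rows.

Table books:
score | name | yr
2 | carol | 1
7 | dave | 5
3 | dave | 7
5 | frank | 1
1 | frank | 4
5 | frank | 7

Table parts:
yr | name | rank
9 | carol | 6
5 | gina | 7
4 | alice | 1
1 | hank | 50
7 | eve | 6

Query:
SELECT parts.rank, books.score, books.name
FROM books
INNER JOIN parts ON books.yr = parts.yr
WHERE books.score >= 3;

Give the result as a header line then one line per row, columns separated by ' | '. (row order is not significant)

After JOIN parts (6 rows):
books.score | books.name | books.yr | parts.yr | parts.name | parts.rank
2 | carol | 1 | 1 | hank | 50
7 | dave | 5 | 5 | gina | 7
3 | dave | 7 | 7 | eve | 6
5 | frank | 1 | 1 | hank | 50
1 | frank | 4 | 4 | alice | 1
5 | frank | 7 | 7 | eve | 6
After WHERE (4 rows):
books.score | books.name | books.yr | parts.yr | parts.name | parts.rank
7 | dave | 5 | 5 | gina | 7
3 | dave | 7 | 7 | eve | 6
5 | frank | 1 | 1 | hank | 50
5 | frank | 7 | 7 | eve | 6
After SELECT (4 rows):
parts.rank | books.score | books.name
7 | 7 | dave
6 | 3 | dave
50 | 5 | frank
6 | 5 | frank

== RESULT ==
parts.rank | books.score | books.name
7 | 7 | dave
6 | 3 | dave
50 | 5 | frank
6 | 5 | frank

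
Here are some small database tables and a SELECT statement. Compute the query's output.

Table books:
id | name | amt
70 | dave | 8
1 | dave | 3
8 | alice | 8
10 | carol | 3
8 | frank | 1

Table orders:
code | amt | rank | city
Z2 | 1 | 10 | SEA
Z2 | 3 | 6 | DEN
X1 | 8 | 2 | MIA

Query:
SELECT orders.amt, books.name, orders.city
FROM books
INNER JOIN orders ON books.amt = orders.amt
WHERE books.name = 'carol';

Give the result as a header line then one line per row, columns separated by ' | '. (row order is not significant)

After JOIN orders (5 rows):
books.id | books.name | books.amt | orders.code | orders.amt | orders.rank | orders.city
70 | dave | 8 | X1 | 8 | 2 | MIA
1 | dave | 3 | Z2 | 3 | 6 | DEN
8 | alice | 8 | X1 | 8 | 2 | MIA
10 | carol | 3 | Z2 | 3 | 6 | DEN
8 | frank | 1 | Z2 | 1 | 10 | SEA
After WHERE (1 rows):
books.id | books.name | books.amt | orders.code | orders.amt | orders.rank | orders.city
10 | carol | 3 | Z2 | 3 | 6 | DEN
After SELECT (1 rows):
orders.amt | books.name | orders.city
3 | carol | DEN

== RESULT ==
orders.amt | books.name | orders.city
3 | carol | DEN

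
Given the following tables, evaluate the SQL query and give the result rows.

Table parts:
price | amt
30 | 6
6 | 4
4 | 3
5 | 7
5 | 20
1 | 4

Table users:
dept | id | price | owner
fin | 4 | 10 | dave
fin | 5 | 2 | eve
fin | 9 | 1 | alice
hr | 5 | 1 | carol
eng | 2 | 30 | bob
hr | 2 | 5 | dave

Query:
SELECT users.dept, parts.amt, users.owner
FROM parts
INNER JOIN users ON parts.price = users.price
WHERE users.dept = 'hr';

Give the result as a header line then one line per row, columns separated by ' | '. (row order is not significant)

== RESULT ==
users.dept | parts.amt | users.owner
hr | 7 | dave
hr | 20 | dave
hr | 4 | carol

Derivation:
After JOIN users (5 rows):
parts.price | parts.amt | users.dept | users.id | users.price | users.owner
30 | 6 | eng | 2 | 30 | bob
5 | 7 | hr | 2 | 5 | dave
5 | 20 | hr | 2 | 5 | dave
1 | 4 | fin | 9 | 1 | alice
1 | 4 | hr | 5 | 1 | carol
After WHERE (3 rows):
parts.price | parts.amt | users.dept | users.id | users.price | users.owner
5 | 7 | hr | 2 | 5 | dave
5 | 20 | hr | 2 | 5 | dave
1 | 4 | hr | 5 | 1 | carol
After SELECT (3 rows):
users.dept | parts.amt | users.owner
hr | 7 | dave
hr | 20 | dave
hr | 4 | carol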